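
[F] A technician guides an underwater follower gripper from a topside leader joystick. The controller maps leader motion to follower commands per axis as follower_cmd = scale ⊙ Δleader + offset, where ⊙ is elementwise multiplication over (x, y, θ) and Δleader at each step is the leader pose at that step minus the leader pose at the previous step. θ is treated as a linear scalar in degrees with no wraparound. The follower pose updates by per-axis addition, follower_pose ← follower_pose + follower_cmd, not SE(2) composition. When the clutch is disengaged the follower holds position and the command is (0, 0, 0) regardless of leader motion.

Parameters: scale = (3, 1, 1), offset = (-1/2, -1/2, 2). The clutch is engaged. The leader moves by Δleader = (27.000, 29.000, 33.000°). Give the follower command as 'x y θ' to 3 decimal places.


axis x: 3·27.000 + -1/2 = 80.500
axis y: 1·29.000 + -1/2 = 28.500
axis θ: 1·33.000 + 2 = 35.000

80.500 28.500 35.000


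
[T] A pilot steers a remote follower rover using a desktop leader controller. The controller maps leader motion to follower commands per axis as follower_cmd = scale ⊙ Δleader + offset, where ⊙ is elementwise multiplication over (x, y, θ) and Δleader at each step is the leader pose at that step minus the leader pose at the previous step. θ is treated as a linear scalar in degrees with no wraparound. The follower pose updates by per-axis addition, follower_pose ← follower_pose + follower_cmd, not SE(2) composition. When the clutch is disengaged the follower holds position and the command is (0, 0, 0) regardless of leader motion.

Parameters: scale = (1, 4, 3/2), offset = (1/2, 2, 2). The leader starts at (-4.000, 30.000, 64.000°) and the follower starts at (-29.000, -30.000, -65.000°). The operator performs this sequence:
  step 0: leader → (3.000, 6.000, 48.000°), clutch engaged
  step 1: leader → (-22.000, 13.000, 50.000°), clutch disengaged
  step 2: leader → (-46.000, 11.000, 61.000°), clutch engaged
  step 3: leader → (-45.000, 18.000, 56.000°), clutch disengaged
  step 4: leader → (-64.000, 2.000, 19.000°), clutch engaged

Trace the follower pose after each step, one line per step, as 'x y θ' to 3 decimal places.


-21.500 -124.000 -87.000
-21.500 -124.000 -87.000
-45.000 -130.000 -68.500
-45.000 -130.000 -68.500
-63.500 -192.000 -122.000

step 0: Δleader=(7.000, -24.000, -16.000°), engaged; cmd=(7.500, -94.000, -22.000°) → follower=(-21.500, -124.000, -87.000°)
step 1: Δleader=(-25.000, 7.000, 2.000°), disengaged; cmd=(0,0,0) → follower holds at (-21.500, -124.000, -87.000°)
step 2: Δleader=(-24.000, -2.000, 11.000°), engaged; cmd=(-23.500, -6.000, 18.500°) → follower=(-45.000, -130.000, -68.500°)
step 3: Δleader=(1.000, 7.000, -5.000°), disengaged; cmd=(0,0,0) → follower holds at (-45.000, -130.000, -68.500°)
step 4: Δleader=(-19.000, -16.000, -37.000°), engaged; cmd=(-18.500, -62.000, -53.500°) → follower=(-63.500, -192.000, -122.000°)


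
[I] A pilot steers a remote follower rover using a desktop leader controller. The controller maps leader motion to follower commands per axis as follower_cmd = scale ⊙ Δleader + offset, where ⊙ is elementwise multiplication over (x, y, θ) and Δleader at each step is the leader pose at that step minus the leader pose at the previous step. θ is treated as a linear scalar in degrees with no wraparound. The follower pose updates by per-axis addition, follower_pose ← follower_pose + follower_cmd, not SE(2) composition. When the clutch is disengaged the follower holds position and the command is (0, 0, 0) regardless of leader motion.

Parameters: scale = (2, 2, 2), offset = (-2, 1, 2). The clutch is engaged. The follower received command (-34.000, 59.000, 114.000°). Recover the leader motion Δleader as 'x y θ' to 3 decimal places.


-16.000 29.000 56.000

axis x: (-34.000 − -2) / (2) = -16.000
axis y: (59.000 − 1) / (2) = 29.000
axis θ: (114.000 − 2) / (2) = 56.000


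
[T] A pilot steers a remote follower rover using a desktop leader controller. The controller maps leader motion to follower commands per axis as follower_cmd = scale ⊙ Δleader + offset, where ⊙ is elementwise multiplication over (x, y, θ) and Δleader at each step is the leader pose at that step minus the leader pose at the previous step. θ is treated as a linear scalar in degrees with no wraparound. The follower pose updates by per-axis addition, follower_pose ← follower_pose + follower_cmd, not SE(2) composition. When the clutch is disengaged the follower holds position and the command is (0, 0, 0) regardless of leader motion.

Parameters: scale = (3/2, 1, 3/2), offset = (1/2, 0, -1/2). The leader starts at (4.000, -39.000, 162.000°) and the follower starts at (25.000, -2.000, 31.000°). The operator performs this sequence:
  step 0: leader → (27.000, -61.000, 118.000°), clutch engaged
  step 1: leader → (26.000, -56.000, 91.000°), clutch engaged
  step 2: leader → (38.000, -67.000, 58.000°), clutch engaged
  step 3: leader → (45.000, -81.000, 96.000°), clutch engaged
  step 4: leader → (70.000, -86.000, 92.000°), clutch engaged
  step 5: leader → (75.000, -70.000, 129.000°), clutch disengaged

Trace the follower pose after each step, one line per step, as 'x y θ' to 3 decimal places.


60.000 -24.000 -35.500
59.000 -19.000 -76.500
77.500 -30.000 -126.500
88.500 -44.000 -70.000
126.500 -49.000 -76.500
126.500 -49.000 -76.500

step 0: Δleader=(23.000, -22.000, -44.000°), engaged; cmd=(35.000, -22.000, -66.500°) → follower=(60.000, -24.000, -35.500°)
step 1: Δleader=(-1.000, 5.000, -27.000°), engaged; cmd=(-1.000, 5.000, -41.000°) → follower=(59.000, -19.000, -76.500°)
step 2: Δleader=(12.000, -11.000, -33.000°), engaged; cmd=(18.500, -11.000, -50.000°) → follower=(77.500, -30.000, -126.500°)
step 3: Δleader=(7.000, -14.000, 38.000°), engaged; cmd=(11.000, -14.000, 56.500°) → follower=(88.500, -44.000, -70.000°)
step 4: Δleader=(25.000, -5.000, -4.000°), engaged; cmd=(38.000, -5.000, -6.500°) → follower=(126.500, -49.000, -76.500°)
step 5: Δleader=(5.000, 16.000, 37.000°), disengaged; cmd=(0,0,0) → follower holds at (126.500, -49.000, -76.500°)


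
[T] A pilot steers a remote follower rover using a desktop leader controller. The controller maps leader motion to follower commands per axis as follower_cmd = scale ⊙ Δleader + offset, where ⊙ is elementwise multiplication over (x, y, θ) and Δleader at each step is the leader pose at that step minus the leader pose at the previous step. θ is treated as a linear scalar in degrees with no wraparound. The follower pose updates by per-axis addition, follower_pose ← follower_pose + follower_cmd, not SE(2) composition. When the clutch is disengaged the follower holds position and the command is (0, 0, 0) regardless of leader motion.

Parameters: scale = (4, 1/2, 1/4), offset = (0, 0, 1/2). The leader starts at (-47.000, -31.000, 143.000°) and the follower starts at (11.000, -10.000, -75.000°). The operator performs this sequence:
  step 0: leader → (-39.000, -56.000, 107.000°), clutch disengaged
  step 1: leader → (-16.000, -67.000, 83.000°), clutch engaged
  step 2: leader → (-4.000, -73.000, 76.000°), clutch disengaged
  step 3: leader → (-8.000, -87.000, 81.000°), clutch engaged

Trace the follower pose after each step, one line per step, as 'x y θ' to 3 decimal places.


step 0: Δleader=(8.000, -25.000, -36.000°), disengaged; cmd=(0,0,0) → follower holds at (11.000, -10.000, -75.000°)
step 1: Δleader=(23.000, -11.000, -24.000°), engaged; cmd=(92.000, -5.500, -5.500°) → follower=(103.000, -15.500, -80.500°)
step 2: Δleader=(12.000, -6.000, -7.000°), disengaged; cmd=(0,0,0) → follower holds at (103.000, -15.500, -80.500°)
step 3: Δleader=(-4.000, -14.000, 5.000°), engaged; cmd=(-16.000, -7.000, 1.750°) → follower=(87.000, -22.500, -78.750°)

11.000 -10.000 -75.000
103.000 -15.500 -80.500
103.000 -15.500 -80.500
87.000 -22.500 -78.750


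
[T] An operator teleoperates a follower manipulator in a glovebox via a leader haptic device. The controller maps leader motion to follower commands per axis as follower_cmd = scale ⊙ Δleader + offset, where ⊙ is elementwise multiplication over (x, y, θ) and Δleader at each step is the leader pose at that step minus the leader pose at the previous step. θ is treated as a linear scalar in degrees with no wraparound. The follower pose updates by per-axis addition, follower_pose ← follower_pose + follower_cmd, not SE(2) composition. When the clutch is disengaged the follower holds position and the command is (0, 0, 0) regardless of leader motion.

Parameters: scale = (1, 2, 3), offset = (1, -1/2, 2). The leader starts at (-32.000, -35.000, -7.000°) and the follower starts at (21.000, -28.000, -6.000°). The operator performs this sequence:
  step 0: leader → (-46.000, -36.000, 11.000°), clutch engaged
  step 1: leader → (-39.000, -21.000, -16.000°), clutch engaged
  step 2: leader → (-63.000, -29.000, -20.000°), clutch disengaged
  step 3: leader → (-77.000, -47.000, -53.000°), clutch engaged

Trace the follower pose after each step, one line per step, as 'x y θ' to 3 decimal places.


step 0: Δleader=(-14.000, -1.000, 18.000°), engaged; cmd=(-13.000, -2.500, 56.000°) → follower=(8.000, -30.500, 50.000°)
step 1: Δleader=(7.000, 15.000, -27.000°), engaged; cmd=(8.000, 29.500, -79.000°) → follower=(16.000, -1.000, -29.000°)
step 2: Δleader=(-24.000, -8.000, -4.000°), disengaged; cmd=(0,0,0) → follower holds at (16.000, -1.000, -29.000°)
step 3: Δleader=(-14.000, -18.000, -33.000°), engaged; cmd=(-13.000, -36.500, -97.000°) → follower=(3.000, -37.500, -126.000°)

8.000 -30.500 50.000
16.000 -1.000 -29.000
16.000 -1.000 -29.000
3.000 -37.500 -126.000


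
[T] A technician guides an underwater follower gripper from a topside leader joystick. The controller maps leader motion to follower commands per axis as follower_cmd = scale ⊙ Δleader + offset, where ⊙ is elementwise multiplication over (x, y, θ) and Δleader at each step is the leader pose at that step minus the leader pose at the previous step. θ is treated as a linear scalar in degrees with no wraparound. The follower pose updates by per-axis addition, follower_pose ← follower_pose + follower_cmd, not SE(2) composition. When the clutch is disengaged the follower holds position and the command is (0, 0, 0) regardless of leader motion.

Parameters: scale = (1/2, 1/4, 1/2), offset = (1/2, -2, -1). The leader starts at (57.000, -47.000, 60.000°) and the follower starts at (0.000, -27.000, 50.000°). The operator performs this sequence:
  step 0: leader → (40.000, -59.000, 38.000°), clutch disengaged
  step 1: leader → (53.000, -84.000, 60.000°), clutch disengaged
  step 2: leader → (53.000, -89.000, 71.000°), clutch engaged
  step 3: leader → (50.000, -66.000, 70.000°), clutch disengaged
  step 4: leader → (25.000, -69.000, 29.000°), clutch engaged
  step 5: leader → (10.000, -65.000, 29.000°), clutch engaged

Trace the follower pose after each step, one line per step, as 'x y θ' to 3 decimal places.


0.000 -27.000 50.000
0.000 -27.000 50.000
0.500 -30.250 54.500
0.500 -30.250 54.500
-11.500 -33.000 33.000
-18.500 -34.000 32.000

step 0: Δleader=(-17.000, -12.000, -22.000°), disengaged; cmd=(0,0,0) → follower holds at (0.000, -27.000, 50.000°)
step 1: Δleader=(13.000, -25.000, 22.000°), disengaged; cmd=(0,0,0) → follower holds at (0.000, -27.000, 50.000°)
step 2: Δleader=(0.000, -5.000, 11.000°), engaged; cmd=(0.500, -3.250, 4.500°) → follower=(0.500, -30.250, 54.500°)
step 3: Δleader=(-3.000, 23.000, -1.000°), disengaged; cmd=(0,0,0) → follower holds at (0.500, -30.250, 54.500°)
step 4: Δleader=(-25.000, -3.000, -41.000°), engaged; cmd=(-12.000, -2.750, -21.500°) → follower=(-11.500, -33.000, 33.000°)
step 5: Δleader=(-15.000, 4.000, 0.000°), engaged; cmd=(-7.000, -1.000, -1.000°) → follower=(-18.500, -34.000, 32.000°)


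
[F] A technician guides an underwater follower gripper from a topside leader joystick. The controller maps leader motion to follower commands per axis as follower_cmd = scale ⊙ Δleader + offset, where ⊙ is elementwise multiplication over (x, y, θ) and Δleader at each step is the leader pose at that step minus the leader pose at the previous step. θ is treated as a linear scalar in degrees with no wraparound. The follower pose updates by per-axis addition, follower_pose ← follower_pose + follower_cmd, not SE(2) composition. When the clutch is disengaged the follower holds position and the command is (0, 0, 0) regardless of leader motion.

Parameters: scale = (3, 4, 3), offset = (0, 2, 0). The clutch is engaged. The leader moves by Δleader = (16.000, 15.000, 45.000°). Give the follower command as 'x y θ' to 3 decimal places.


axis x: 3·16.000 + 0 = 48.000
axis y: 4·15.000 + 2 = 62.000
axis θ: 3·45.000 + 0 = 135.000

48.000 62.000 135.000


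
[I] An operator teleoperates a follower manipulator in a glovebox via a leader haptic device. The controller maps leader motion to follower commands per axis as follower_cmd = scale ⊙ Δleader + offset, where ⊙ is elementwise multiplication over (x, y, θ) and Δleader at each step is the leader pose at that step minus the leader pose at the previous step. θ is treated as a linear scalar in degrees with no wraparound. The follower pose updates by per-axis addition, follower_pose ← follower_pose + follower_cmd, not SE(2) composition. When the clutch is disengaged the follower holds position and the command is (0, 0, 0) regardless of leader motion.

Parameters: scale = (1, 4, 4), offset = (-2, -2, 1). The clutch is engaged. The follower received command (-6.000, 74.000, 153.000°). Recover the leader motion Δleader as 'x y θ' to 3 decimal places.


-4.000 19.000 38.000

axis x: (-6.000 − -2) / (1) = -4.000
axis y: (74.000 − -2) / (4) = 19.000
axis θ: (153.000 − 1) / (4) = 38.000


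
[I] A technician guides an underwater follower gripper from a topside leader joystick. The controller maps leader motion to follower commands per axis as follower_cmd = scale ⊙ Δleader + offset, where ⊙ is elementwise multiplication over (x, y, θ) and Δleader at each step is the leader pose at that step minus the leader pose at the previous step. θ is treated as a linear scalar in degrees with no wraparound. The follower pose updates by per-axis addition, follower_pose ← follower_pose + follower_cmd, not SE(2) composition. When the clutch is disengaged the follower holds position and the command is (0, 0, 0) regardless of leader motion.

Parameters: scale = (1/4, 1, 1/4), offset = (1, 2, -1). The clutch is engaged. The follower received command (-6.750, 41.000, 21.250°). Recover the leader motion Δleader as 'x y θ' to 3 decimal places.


axis x: (-6.750 − 1) / (1/4) = -31.000
axis y: (41.000 − 2) / (1) = 39.000
axis θ: (21.250 − -1) / (1/4) = 89.000

-31.000 39.000 89.000


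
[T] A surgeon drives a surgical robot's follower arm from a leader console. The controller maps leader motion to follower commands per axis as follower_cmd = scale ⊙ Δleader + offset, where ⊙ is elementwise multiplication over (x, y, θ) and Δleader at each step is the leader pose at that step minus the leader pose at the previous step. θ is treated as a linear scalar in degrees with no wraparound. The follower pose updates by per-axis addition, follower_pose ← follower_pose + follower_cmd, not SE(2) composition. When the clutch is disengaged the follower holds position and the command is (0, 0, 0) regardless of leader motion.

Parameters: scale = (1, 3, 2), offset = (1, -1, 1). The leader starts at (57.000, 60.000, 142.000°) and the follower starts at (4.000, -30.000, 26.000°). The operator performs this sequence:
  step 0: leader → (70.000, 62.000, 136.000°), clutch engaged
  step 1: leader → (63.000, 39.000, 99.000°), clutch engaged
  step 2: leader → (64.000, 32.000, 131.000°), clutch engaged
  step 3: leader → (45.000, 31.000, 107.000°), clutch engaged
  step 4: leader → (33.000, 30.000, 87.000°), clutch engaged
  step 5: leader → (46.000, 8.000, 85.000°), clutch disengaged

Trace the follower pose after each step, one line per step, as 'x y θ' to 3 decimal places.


step 0: Δleader=(13.000, 2.000, -6.000°), engaged; cmd=(14.000, 5.000, -11.000°) → follower=(18.000, -25.000, 15.000°)
step 1: Δleader=(-7.000, -23.000, -37.000°), engaged; cmd=(-6.000, -70.000, -73.000°) → follower=(12.000, -95.000, -58.000°)
step 2: Δleader=(1.000, -7.000, 32.000°), engaged; cmd=(2.000, -22.000, 65.000°) → follower=(14.000, -117.000, 7.000°)
step 3: Δleader=(-19.000, -1.000, -24.000°), engaged; cmd=(-18.000, -4.000, -47.000°) → follower=(-4.000, -121.000, -40.000°)
step 4: Δleader=(-12.000, -1.000, -20.000°), engaged; cmd=(-11.000, -4.000, -39.000°) → follower=(-15.000, -125.000, -79.000°)
step 5: Δleader=(13.000, -22.000, -2.000°), disengaged; cmd=(0,0,0) → follower holds at (-15.000, -125.000, -79.000°)

18.000 -25.000 15.000
12.000 -95.000 -58.000
14.000 -117.000 7.000
-4.000 -121.000 -40.000
-15.000 -125.000 -79.000
-15.000 -125.000 -79.000


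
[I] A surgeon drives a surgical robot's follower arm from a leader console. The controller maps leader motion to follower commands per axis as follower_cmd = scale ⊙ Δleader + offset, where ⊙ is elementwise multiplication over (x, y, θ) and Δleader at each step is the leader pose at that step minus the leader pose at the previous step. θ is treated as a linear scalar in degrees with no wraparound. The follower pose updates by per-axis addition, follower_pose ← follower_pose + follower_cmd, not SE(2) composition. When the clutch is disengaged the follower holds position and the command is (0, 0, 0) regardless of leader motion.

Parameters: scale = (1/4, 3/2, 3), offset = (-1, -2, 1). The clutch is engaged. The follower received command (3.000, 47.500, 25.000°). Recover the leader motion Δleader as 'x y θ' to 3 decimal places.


axis x: (3.000 − -1) / (1/4) = 16.000
axis y: (47.500 − -2) / (3/2) = 33.000
axis θ: (25.000 − 1) / (3) = 8.000

16.000 33.000 8.000


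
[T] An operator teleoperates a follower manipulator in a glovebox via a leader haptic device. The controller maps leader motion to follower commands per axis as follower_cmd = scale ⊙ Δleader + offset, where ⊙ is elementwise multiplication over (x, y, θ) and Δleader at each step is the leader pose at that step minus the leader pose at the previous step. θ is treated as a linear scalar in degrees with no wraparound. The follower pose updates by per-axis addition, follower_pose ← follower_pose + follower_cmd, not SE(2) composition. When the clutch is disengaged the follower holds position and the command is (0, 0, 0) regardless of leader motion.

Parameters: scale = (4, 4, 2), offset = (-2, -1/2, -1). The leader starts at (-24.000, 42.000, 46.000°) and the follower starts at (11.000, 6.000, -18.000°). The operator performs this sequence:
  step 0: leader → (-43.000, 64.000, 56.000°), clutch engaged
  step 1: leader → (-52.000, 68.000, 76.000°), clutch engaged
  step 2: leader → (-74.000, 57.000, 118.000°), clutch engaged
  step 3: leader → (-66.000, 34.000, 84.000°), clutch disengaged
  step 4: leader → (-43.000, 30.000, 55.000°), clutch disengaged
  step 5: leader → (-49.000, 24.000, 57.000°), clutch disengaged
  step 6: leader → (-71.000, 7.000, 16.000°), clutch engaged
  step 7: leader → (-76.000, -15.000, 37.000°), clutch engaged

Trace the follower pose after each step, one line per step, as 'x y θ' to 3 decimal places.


-67.000 93.500 1.000
-105.000 109.000 40.000
-195.000 64.500 123.000
-195.000 64.500 123.000
-195.000 64.500 123.000
-195.000 64.500 123.000
-285.000 -4.000 40.000
-307.000 -92.500 81.000

step 0: Δleader=(-19.000, 22.000, 10.000°), engaged; cmd=(-78.000, 87.500, 19.000°) → follower=(-67.000, 93.500, 1.000°)
step 1: Δleader=(-9.000, 4.000, 20.000°), engaged; cmd=(-38.000, 15.500, 39.000°) → follower=(-105.000, 109.000, 40.000°)
step 2: Δleader=(-22.000, -11.000, 42.000°), engaged; cmd=(-90.000, -44.500, 83.000°) → follower=(-195.000, 64.500, 123.000°)
step 3: Δleader=(8.000, -23.000, -34.000°), disengaged; cmd=(0,0,0) → follower holds at (-195.000, 64.500, 123.000°)
step 4: Δleader=(23.000, -4.000, -29.000°), disengaged; cmd=(0,0,0) → follower holds at (-195.000, 64.500, 123.000°)
step 5: Δleader=(-6.000, -6.000, 2.000°), disengaged; cmd=(0,0,0) → follower holds at (-195.000, 64.500, 123.000°)
step 6: Δleader=(-22.000, -17.000, -41.000°), engaged; cmd=(-90.000, -68.500, -83.000°) → follower=(-285.000, -4.000, 40.000°)
step 7: Δleader=(-5.000, -22.000, 21.000°), engaged; cmd=(-22.000, -88.500, 41.000°) → follower=(-307.000, -92.500, 81.000°)


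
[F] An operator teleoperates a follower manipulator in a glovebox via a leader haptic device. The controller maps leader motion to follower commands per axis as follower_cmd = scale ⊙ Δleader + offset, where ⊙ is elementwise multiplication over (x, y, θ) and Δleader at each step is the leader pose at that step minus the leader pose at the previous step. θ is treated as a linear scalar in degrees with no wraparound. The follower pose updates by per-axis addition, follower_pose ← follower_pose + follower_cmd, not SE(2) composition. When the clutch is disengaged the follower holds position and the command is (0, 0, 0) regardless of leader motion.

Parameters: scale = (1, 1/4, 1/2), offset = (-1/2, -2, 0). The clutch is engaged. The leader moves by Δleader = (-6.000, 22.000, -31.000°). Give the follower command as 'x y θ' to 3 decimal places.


axis x: 1·-6.000 + -1/2 = -6.500
axis y: 1/4·22.000 + -2 = 3.500
axis θ: 1/2·-31.000 + 0 = -15.500

-6.500 3.500 -15.500


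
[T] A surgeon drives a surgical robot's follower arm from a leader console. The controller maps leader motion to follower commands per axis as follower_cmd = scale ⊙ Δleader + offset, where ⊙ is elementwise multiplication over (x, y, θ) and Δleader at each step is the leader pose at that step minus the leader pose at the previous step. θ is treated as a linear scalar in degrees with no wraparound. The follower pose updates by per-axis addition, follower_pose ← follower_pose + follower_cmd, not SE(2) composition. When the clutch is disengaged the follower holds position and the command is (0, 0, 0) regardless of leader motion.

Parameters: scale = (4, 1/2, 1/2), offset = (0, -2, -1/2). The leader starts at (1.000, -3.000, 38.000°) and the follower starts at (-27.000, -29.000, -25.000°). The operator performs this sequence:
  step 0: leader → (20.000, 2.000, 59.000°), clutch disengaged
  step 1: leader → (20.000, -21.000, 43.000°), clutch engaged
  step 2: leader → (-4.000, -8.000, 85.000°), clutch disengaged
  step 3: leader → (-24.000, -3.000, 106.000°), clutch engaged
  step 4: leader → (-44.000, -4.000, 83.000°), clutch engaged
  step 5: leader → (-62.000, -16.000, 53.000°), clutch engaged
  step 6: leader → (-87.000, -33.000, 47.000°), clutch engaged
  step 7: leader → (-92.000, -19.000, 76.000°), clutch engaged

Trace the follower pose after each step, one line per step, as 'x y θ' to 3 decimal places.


-27.000 -29.000 -25.000
-27.000 -42.500 -33.500
-27.000 -42.500 -33.500
-107.000 -42.000 -23.500
-187.000 -44.500 -35.500
-259.000 -52.500 -51.000
-359.000 -63.000 -54.500
-379.000 -58.000 -40.500

step 0: Δleader=(19.000, 5.000, 21.000°), disengaged; cmd=(0,0,0) → follower holds at (-27.000, -29.000, -25.000°)
step 1: Δleader=(0.000, -23.000, -16.000°), engaged; cmd=(0.000, -13.500, -8.500°) → follower=(-27.000, -42.500, -33.500°)
step 2: Δleader=(-24.000, 13.000, 42.000°), disengaged; cmd=(0,0,0) → follower holds at (-27.000, -42.500, -33.500°)
step 3: Δleader=(-20.000, 5.000, 21.000°), engaged; cmd=(-80.000, 0.500, 10.000°) → follower=(-107.000, -42.000, -23.500°)
step 4: Δleader=(-20.000, -1.000, -23.000°), engaged; cmd=(-80.000, -2.500, -12.000°) → follower=(-187.000, -44.500, -35.500°)
step 5: Δleader=(-18.000, -12.000, -30.000°), engaged; cmd=(-72.000, -8.000, -15.500°) → follower=(-259.000, -52.500, -51.000°)
step 6: Δleader=(-25.000, -17.000, -6.000°), engaged; cmd=(-100.000, -10.500, -3.500°) → follower=(-359.000, -63.000, -54.500°)
step 7: Δleader=(-5.000, 14.000, 29.000°), engaged; cmd=(-20.000, 5.000, 14.000°) → follower=(-379.000, -58.000, -40.500°)


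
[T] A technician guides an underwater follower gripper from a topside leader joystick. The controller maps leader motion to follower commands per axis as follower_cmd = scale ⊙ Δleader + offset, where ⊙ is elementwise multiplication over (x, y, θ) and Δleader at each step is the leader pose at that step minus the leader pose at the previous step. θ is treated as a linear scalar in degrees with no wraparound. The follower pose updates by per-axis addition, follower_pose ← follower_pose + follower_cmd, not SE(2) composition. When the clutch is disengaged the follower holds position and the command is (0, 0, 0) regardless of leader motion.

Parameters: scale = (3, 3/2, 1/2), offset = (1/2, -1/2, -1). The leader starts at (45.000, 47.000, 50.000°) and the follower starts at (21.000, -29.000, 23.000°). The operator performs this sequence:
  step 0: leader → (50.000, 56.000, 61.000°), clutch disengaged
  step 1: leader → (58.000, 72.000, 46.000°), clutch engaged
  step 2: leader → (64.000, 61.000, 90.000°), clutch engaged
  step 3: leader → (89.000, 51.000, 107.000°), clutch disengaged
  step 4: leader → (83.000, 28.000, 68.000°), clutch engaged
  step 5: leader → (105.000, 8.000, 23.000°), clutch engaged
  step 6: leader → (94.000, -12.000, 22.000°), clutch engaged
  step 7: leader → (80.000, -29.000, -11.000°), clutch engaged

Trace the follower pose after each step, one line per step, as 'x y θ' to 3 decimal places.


step 0: Δleader=(5.000, 9.000, 11.000°), disengaged; cmd=(0,0,0) → follower holds at (21.000, -29.000, 23.000°)
step 1: Δleader=(8.000, 16.000, -15.000°), engaged; cmd=(24.500, 23.500, -8.500°) → follower=(45.500, -5.500, 14.500°)
step 2: Δleader=(6.000, -11.000, 44.000°), engaged; cmd=(18.500, -17.000, 21.000°) → follower=(64.000, -22.500, 35.500°)
step 3: Δleader=(25.000, -10.000, 17.000°), disengaged; cmd=(0,0,0) → follower holds at (64.000, -22.500, 35.500°)
step 4: Δleader=(-6.000, -23.000, -39.000°), engaged; cmd=(-17.500, -35.000, -20.500°) → follower=(46.500, -57.500, 15.000°)
step 5: Δleader=(22.000, -20.000, -45.000°), engaged; cmd=(66.500, -30.500, -23.500°) → follower=(113.000, -88.000, -8.500°)
step 6: Δleader=(-11.000, -20.000, -1.000°), engaged; cmd=(-32.500, -30.500, -1.500°) → follower=(80.500, -118.500, -10.000°)
step 7: Δleader=(-14.000, -17.000, -33.000°), engaged; cmd=(-41.500, -26.000, -17.500°) → follower=(39.000, -144.500, -27.500°)

21.000 -29.000 23.000
45.500 -5.500 14.500
64.000 -22.500 35.500
64.000 -22.500 35.500
46.500 -57.500 15.000
113.000 -88.000 -8.500
80.500 -118.500 -10.000
39.000 -144.500 -27.500


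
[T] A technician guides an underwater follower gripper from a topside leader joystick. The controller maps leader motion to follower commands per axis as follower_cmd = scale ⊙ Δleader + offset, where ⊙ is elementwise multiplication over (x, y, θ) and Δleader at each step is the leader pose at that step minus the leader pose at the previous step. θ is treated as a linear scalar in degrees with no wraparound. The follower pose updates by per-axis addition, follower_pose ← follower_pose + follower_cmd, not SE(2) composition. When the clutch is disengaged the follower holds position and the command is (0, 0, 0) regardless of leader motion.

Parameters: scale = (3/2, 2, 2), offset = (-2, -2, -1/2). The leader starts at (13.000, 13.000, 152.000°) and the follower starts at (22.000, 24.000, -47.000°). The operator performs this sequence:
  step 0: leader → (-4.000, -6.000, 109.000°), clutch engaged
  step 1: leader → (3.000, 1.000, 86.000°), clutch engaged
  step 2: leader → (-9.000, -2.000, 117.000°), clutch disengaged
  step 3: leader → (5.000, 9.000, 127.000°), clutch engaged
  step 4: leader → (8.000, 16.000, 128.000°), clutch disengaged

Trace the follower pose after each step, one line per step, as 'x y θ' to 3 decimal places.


-5.500 -16.000 -133.500
3.000 -4.000 -180.000
3.000 -4.000 -180.000
22.000 16.000 -160.500
22.000 16.000 -160.500

step 0: Δleader=(-17.000, -19.000, -43.000°), engaged; cmd=(-27.500, -40.000, -86.500°) → follower=(-5.500, -16.000, -133.500°)
step 1: Δleader=(7.000, 7.000, -23.000°), engaged; cmd=(8.500, 12.000, -46.500°) → follower=(3.000, -4.000, -180.000°)
step 2: Δleader=(-12.000, -3.000, 31.000°), disengaged; cmd=(0,0,0) → follower holds at (3.000, -4.000, -180.000°)
step 3: Δleader=(14.000, 11.000, 10.000°), engaged; cmd=(19.000, 20.000, 19.500°) → follower=(22.000, 16.000, -160.500°)
step 4: Δleader=(3.000, 7.000, 1.000°), disengaged; cmd=(0,0,0) → follower holds at (22.000, 16.000, -160.500°)


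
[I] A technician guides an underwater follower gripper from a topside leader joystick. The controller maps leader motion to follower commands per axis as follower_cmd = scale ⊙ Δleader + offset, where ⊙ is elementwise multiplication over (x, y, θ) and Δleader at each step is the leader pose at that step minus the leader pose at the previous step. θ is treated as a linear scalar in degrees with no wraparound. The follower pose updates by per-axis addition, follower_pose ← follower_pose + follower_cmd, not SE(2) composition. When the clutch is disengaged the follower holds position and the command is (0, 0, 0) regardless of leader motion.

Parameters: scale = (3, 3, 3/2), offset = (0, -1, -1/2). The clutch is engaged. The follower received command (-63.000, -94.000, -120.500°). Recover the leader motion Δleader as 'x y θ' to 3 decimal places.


-21.000 -31.000 -80.000

axis x: (-63.000 − 0) / (3) = -21.000
axis y: (-94.000 − -1) / (3) = -31.000
axis θ: (-120.500 − -1/2) / (3/2) = -80.000


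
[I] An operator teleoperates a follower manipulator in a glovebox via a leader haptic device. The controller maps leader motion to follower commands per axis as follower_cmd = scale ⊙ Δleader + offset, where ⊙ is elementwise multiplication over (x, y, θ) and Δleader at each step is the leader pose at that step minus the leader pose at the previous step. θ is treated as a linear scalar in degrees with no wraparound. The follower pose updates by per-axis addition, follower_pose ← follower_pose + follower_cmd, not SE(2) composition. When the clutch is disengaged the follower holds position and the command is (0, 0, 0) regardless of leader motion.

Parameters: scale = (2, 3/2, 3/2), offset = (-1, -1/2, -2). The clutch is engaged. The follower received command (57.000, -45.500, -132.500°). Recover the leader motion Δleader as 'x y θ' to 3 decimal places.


axis x: (57.000 − -1) / (2) = 29.000
axis y: (-45.500 − -1/2) / (3/2) = -30.000
axis θ: (-132.500 − -2) / (3/2) = -87.000

29.000 -30.000 -87.000


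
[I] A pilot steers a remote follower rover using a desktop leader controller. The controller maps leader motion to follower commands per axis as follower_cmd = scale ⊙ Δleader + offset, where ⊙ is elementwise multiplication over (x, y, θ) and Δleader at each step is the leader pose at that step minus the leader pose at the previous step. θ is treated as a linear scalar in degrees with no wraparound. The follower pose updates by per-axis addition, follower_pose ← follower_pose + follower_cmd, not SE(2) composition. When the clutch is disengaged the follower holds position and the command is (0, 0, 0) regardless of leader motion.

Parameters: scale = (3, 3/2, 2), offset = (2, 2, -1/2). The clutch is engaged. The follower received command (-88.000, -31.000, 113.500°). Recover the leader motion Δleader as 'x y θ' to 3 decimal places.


axis x: (-88.000 − 2) / (3) = -30.000
axis y: (-31.000 − 2) / (3/2) = -22.000
axis θ: (113.500 − -1/2) / (2) = 57.000

-30.000 -22.000 57.000


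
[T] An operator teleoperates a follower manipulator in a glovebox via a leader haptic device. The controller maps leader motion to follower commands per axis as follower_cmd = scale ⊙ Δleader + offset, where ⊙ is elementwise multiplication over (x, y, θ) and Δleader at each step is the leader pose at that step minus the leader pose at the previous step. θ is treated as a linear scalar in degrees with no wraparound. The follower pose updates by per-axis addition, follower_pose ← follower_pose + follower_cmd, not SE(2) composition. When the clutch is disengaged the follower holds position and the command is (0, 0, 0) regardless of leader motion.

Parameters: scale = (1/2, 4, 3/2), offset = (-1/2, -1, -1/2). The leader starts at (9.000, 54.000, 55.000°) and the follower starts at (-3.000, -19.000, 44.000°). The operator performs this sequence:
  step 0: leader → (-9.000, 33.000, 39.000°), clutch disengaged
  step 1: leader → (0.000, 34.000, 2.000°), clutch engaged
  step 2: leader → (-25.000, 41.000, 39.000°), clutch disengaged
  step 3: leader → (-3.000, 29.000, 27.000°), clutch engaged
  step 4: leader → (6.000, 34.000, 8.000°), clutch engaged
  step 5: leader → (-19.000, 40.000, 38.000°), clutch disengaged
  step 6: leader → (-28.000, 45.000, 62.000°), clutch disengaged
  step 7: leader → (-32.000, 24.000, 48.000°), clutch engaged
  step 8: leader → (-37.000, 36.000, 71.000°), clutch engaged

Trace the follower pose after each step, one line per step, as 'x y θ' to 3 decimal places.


step 0: Δleader=(-18.000, -21.000, -16.000°), disengaged; cmd=(0,0,0) → follower holds at (-3.000, -19.000, 44.000°)
step 1: Δleader=(9.000, 1.000, -37.000°), engaged; cmd=(4.000, 3.000, -56.000°) → follower=(1.000, -16.000, -12.000°)
step 2: Δleader=(-25.000, 7.000, 37.000°), disengaged; cmd=(0,0,0) → follower holds at (1.000, -16.000, -12.000°)
step 3: Δleader=(22.000, -12.000, -12.000°), engaged; cmd=(10.500, -49.000, -18.500°) → follower=(11.500, -65.000, -30.500°)
step 4: Δleader=(9.000, 5.000, -19.000°), engaged; cmd=(4.000, 19.000, -29.000°) → follower=(15.500, -46.000, -59.500°)
step 5: Δleader=(-25.000, 6.000, 30.000°), disengaged; cmd=(0,0,0) → follower holds at (15.500, -46.000, -59.500°)
step 6: Δleader=(-9.000, 5.000, 24.000°), disengaged; cmd=(0,0,0) → follower holds at (15.500, -46.000, -59.500°)
step 7: Δleader=(-4.000, -21.000, -14.000°), engaged; cmd=(-2.500, -85.000, -21.500°) → follower=(13.000, -131.000, -81.000°)
step 8: Δleader=(-5.000, 12.000, 23.000°), engaged; cmd=(-3.000, 47.000, 34.000°) → follower=(10.000, -84.000, -47.000°)

-3.000 -19.000 44.000
1.000 -16.000 -12.000
1.000 -16.000 -12.000
11.500 -65.000 -30.500
15.500 -46.000 -59.500
15.500 -46.000 -59.500
15.500 -46.000 -59.500
13.000 -131.000 -81.000
10.000 -84.000 -47.000


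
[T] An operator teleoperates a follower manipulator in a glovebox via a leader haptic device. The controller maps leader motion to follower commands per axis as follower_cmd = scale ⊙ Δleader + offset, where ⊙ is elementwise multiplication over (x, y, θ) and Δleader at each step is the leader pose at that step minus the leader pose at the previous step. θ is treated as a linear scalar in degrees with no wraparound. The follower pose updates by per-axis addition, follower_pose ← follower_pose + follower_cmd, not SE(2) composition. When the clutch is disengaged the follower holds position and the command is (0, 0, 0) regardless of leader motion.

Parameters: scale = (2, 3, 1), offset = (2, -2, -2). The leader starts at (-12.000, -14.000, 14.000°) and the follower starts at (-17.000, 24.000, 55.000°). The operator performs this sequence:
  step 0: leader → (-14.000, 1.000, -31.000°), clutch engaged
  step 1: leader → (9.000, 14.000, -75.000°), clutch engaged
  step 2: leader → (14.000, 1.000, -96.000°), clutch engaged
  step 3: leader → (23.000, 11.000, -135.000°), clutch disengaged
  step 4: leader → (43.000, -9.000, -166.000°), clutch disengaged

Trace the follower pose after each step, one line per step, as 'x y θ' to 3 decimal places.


step 0: Δleader=(-2.000, 15.000, -45.000°), engaged; cmd=(-2.000, 43.000, -47.000°) → follower=(-19.000, 67.000, 8.000°)
step 1: Δleader=(23.000, 13.000, -44.000°), engaged; cmd=(48.000, 37.000, -46.000°) → follower=(29.000, 104.000, -38.000°)
step 2: Δleader=(5.000, -13.000, -21.000°), engaged; cmd=(12.000, -41.000, -23.000°) → follower=(41.000, 63.000, -61.000°)
step 3: Δleader=(9.000, 10.000, -39.000°), disengaged; cmd=(0,0,0) → follower holds at (41.000, 63.000, -61.000°)
step 4: Δleader=(20.000, -20.000, -31.000°), disengaged; cmd=(0,0,0) → follower holds at (41.000, 63.000, -61.000°)

-19.000 67.000 8.000
29.000 104.000 -38.000
41.000 63.000 -61.000
41.000 63.000 -61.000
41.000 63.000 -61.000


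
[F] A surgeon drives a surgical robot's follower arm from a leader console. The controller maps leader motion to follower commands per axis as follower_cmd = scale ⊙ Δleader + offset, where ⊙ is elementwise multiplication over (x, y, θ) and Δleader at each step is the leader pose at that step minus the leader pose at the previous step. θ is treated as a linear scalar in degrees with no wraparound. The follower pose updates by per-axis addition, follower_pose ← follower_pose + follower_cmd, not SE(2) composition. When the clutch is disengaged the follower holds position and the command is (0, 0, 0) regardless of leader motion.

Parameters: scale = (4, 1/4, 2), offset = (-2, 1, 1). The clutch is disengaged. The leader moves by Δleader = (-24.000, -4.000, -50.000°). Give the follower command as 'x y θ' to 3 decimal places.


clutch disengaged → follower holds; cmd = (0, 0, 0)

0.000 0.000 0.000


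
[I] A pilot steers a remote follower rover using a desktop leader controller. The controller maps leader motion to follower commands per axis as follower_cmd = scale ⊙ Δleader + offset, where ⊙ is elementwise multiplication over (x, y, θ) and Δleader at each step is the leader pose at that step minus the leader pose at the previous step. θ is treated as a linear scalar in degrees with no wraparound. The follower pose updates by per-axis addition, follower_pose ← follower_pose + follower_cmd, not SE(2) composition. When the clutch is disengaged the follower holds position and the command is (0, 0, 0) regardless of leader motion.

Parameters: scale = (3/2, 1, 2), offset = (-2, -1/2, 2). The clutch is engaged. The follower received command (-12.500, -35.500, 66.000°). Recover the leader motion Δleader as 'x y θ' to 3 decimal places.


-7.000 -35.000 32.000

axis x: (-12.500 − -2) / (3/2) = -7.000
axis y: (-35.500 − -1/2) / (1) = -35.000
axis θ: (66.000 − 2) / (2) = 32.000


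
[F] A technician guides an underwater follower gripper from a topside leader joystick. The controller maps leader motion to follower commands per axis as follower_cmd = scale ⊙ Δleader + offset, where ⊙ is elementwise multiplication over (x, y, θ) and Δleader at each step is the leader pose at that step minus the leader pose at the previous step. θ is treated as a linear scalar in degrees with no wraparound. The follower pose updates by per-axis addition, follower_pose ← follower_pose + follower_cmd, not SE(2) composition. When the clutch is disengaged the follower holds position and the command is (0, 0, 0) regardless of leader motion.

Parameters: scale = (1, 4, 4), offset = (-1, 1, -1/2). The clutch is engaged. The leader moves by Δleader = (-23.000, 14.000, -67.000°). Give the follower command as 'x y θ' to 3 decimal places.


-24.000 57.000 -268.500

axis x: 1·-23.000 + -1 = -24.000
axis y: 4·14.000 + 1 = 57.000
axis θ: 4·-67.000 + -1/2 = -268.500


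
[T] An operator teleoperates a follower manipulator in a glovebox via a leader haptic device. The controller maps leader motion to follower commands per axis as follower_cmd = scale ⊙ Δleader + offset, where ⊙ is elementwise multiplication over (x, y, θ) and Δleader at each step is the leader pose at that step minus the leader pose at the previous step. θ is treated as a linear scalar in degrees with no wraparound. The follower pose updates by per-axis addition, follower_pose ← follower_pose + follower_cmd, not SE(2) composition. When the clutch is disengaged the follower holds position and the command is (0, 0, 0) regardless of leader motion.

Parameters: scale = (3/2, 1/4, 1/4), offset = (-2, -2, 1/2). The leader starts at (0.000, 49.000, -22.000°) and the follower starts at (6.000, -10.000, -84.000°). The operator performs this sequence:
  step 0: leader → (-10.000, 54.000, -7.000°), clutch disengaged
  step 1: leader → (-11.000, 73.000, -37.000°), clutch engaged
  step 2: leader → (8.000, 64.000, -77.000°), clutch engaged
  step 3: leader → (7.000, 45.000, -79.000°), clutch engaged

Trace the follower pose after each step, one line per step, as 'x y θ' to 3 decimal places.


6.000 -10.000 -84.000
2.500 -7.250 -91.000
29.000 -11.500 -100.500
25.500 -18.250 -100.500

step 0: Δleader=(-10.000, 5.000, 15.000°), disengaged; cmd=(0,0,0) → follower holds at (6.000, -10.000, -84.000°)
step 1: Δleader=(-1.000, 19.000, -30.000°), engaged; cmd=(-3.500, 2.750, -7.000°) → follower=(2.500, -7.250, -91.000°)
step 2: Δleader=(19.000, -9.000, -40.000°), engaged; cmd=(26.500, -4.250, -9.500°) → follower=(29.000, -11.500, -100.500°)
step 3: Δleader=(-1.000, -19.000, -2.000°), engaged; cmd=(-3.500, -6.750, 0.000°) → follower=(25.500, -18.250, -100.500°)
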